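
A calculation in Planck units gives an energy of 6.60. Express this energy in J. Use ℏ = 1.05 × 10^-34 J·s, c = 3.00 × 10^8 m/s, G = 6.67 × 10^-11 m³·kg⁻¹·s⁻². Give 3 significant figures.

One Planck energy: E_P = √(ℏc⁵/G) = 1.96 × 10^9 J.
6.60 × 1.96 × 10^9 J = 1.29 × 10^10 J

1.29 × 10^10 J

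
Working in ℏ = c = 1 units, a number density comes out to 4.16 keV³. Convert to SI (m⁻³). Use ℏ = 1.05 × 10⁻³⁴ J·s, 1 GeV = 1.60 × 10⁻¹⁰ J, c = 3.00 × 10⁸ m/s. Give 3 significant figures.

5.45 × 10²⁹ m⁻³

Number density is [L]⁻³ = [E]³/(ℏc)³.
1 GeV³ → 1/(ℏc)³ × (1 GeV in J)³ = 1.31 × 10⁴⁷ m⁻³.
Convert the energy scale: 4.16 keV³ = 4.16 × 10⁻¹⁸ GeV³.
Result: 4.16 × 10⁻¹⁸ × 1.31 × 10⁴⁷ = 5.45 × 10²⁹ m⁻³.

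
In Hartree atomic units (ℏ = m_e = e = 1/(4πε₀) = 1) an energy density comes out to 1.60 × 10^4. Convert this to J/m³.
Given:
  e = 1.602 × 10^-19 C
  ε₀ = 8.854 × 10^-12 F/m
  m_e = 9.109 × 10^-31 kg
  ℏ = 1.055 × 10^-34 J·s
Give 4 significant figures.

4.687 × 10^17 J/m³

One atomic unit of energy density: u_au = E_h/a₀³ = m_e⁴e¹⁰/((4πε₀)⁵ℏ⁸) = 2.929 × 10^13 J/m³.
1.60 × 10^4 × 2.929 × 10^13 J/m³ = 4.687 × 10^17 J/m³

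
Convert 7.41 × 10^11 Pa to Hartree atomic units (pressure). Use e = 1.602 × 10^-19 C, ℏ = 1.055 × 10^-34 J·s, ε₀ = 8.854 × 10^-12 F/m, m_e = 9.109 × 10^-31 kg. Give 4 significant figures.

atomic unit of pressure: P_au = E_h/a₀³ = m_e⁴e¹⁰/((4πε₀)⁵ℏ⁸) = 2.929 × 10^13 Pa.
7.41 × 10^11 / 2.929 × 10^13 = 0.02530

0.02530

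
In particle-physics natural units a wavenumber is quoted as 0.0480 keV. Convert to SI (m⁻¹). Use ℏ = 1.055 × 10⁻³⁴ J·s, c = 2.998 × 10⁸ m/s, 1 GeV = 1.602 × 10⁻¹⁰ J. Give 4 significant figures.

Inverse length is [E]/(ℏc).
1 GeV → 1/(ℏc) × (1 GeV in J) = 5.065 × 10¹⁵ m⁻¹.
Convert the energy scale: 0.0480 keV = 4.80 × 10⁻⁸ GeV.
Result: 4.80 × 10⁻⁸ × 5.065 × 10¹⁵ = 2.431 × 10⁸ m⁻¹.

2.431 × 10⁸ m⁻¹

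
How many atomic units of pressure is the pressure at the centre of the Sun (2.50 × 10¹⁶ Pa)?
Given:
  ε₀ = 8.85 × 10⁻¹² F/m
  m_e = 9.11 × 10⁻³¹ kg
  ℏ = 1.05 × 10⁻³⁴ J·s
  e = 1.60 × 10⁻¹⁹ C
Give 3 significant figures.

atomic unit of pressure: P_au = E_h/a₀³ = m_e⁴e¹⁰/((4πε₀)⁵ℏ⁸) = 3.01 × 10¹³ Pa.
2.50 × 10¹⁶ / 3.01 × 10¹³ = 830

830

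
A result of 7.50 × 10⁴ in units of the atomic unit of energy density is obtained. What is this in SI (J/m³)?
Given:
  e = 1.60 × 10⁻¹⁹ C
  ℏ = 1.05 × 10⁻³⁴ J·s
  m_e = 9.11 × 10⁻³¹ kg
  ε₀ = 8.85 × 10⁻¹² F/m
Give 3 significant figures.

One atomic unit of energy density: u_au = E_h/a₀³ = m_e⁴e¹⁰/((4πε₀)⁵ℏ⁸) = 3.01 × 10¹³ J/m³.
7.50 × 10⁴ × 3.01 × 10¹³ J/m³ = 2.26 × 10¹⁸ J/m³

2.26 × 10¹⁸ J/m³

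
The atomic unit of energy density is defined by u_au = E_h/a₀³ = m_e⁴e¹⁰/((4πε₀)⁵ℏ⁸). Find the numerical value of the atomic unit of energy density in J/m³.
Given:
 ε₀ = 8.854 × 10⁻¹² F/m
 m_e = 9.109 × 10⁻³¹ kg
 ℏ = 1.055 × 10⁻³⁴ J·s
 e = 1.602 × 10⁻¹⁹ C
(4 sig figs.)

u_au = E_h/a₀³ = m_e⁴e¹⁰/((4πε₀)⁵ℏ⁸)
E_h = 4.354 × 10⁻¹⁸ J
a₀ = 5.297 × 10⁻¹¹ m
E_h/a₀³ = 2.929 × 10¹³ J/m³

2.929 × 10¹³ J/m³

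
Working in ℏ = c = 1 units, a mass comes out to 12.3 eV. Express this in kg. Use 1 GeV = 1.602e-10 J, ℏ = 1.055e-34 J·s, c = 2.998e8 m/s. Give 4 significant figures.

Mass is [E]/c²; divide by c².
1 GeV → 1/c² × (1 GeV in J) = 1.782e-27 kg.
Convert the energy scale: 12.3 eV = 1.23e-8 GeV.
Result: 1.23e-8 × 1.782e-27 = 2.192e-35 kg.

2.192e-35 kg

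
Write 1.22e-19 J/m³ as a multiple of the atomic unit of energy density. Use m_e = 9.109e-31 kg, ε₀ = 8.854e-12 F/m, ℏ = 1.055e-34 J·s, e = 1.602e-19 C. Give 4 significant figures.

4.165e-33

atomic unit of energy density: u_au = E_h/a₀³ = m_e⁴e¹⁰/((4πε₀)⁵ℏ⁸) = 2.929e13 J/m³.
1.22e-19 / 2.929e13 = 4.165e-33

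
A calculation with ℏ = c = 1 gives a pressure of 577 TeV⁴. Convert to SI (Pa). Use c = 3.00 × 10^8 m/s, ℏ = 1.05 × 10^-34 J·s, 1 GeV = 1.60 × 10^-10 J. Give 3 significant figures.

1.21 × 10^52 Pa

Pressure is [E]/[L]³ = [E]⁴/(ℏc)³.
1 GeV⁴ → 1/(ℏc)³ × (1 GeV in J)⁴ = 2.10 × 10^37 Pa.
Convert the energy scale: 577 TeV⁴ = 5.77 × 10^14 GeV⁴.
Result: 5.77 × 10^14 × 2.10 × 10^37 = 1.21 × 10^52 Pa.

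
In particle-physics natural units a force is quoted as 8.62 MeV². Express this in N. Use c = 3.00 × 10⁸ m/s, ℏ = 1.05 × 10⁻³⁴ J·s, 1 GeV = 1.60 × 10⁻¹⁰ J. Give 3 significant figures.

7.01 N

Force is [E]/[L] = [E]²/(ℏc); restore (ℏc)⁻¹.
1 GeV² → 1/(ℏc) × (1 GeV in J)² = 8.13 × 10⁵ N.
Convert the energy scale: 8.62 MeV² = 8.62 × 10⁻⁶ GeV².
Result: 8.62 × 10⁻⁶ × 8.13 × 10⁵ = 7.01 N.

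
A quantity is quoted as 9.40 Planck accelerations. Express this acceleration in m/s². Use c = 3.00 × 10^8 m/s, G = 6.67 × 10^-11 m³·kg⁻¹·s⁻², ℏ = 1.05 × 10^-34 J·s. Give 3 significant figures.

One Planck acceleration: a_P = √(c⁷/(ℏG)) = 5.59 × 10^51 m/s².
9.40 × 5.59 × 10^51 m/s² = 5.25 × 10^52 m/s²

5.25 × 10^52 m/s²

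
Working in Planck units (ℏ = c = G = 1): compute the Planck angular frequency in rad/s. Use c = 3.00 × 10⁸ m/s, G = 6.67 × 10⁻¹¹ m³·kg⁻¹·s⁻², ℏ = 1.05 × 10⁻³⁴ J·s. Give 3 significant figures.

From ℏ = c = G = 1 the angular frequency scale is ω_P = √(c⁵/(ℏG)).
  = √(3.47 × 10⁸⁶)
  = 1.86 × 10⁴³ rad/s

1.86 × 10⁴³ rad/s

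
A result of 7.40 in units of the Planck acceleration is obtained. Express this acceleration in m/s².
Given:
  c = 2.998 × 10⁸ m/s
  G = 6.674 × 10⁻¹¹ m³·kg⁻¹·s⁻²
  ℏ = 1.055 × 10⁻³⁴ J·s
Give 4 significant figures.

4.115 × 10⁵² m/s²

One Planck acceleration: a_P = √(c⁷/(ℏG)) = 5.560 × 10⁵¹ m/s².
7.40 × 5.560 × 10⁵¹ m/s² = 4.115 × 10⁵² m/s²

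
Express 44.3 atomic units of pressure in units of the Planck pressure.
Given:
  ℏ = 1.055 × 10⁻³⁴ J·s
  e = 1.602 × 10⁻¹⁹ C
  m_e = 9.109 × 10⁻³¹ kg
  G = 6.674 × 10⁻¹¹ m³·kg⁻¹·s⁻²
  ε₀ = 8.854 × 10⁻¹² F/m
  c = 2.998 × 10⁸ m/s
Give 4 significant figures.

atomic unit of pressure: P_au = E_h/a₀³ = m_e⁴e¹⁰/((4πε₀)⁵ℏ⁸) = 2.929 × 10¹³ Pa
Planck pressure: p_P = c⁷/(ℏG²) = 4.632 × 10¹¹³ Pa
44.3 × 2.929 × 10¹³ / 4.632 × 10¹¹³ = 2.801 × 10⁻⁹⁹

2.801 × 10⁻⁹⁹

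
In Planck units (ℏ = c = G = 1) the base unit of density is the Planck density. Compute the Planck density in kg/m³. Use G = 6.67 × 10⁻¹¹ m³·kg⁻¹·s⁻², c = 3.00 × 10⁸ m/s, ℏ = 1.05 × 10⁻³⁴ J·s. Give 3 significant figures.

5.20 × 10⁹⁶ kg/m³

ρ_P = c⁵/(ℏG²)
  = 2.43 × 10⁴² / 4.67 × 10⁻⁵⁵
  = 5.20 × 10⁹⁶ kg/m³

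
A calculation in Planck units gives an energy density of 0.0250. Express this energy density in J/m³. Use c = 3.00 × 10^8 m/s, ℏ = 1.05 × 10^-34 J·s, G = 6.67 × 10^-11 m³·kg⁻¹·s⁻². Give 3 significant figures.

1.17 × 10^112 J/m³

One Planck energy density: u_P = c⁷/(ℏG²) = 4.68 × 10^113 J/m³.
0.0250 × 4.68 × 10^113 J/m³ = 1.17 × 10^112 J/m³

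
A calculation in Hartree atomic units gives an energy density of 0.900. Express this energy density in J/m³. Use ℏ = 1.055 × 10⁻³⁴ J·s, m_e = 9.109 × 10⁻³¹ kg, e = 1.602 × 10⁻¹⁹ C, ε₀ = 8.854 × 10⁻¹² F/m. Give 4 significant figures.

One atomic unit of energy density: u_au = E_h/a₀³ = m_e⁴e¹⁰/((4πε₀)⁵ℏ⁸) = 2.929 × 10¹³ J/m³.
0.900 × 2.929 × 10¹³ J/m³ = 2.636 × 10¹³ J/m³

2.636 × 10¹³ J/m³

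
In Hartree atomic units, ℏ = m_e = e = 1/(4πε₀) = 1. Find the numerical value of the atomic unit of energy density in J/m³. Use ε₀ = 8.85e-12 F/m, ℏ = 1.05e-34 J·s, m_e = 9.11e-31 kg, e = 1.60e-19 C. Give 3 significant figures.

3.01e13 J/m³

From ℏ = m_e = e = 1/(4πε₀) = 1 the energy density scale is u_au = E_h/a₀³ = m_e⁴e¹⁰/((4πε₀)⁵ℏ⁸).
E_h = 4.38e-18 J
a₀ = 5.26e-11 m
E_h/a₀³ = 3.01e13 J/m³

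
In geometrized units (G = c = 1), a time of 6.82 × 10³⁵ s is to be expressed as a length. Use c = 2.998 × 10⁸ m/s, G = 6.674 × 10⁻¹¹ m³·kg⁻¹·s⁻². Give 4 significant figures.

Time → length via c.
6.82 × 10³⁵ s × (c) = 2.045 × 10⁴⁴ m

2.045 × 10⁴⁴ m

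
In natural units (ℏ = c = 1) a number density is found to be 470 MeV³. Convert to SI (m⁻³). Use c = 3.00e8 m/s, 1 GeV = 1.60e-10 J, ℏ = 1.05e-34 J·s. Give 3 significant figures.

Number density is [L]⁻³ = [E]³/(ℏc)³.
1 GeV³ → 1/(ℏc)³ × (1 GeV in J)³ = 1.31e47 m⁻³.
Convert the energy scale: 470 MeV³ = 4.70e-7 GeV³.
Result: 4.70e-7 × 1.31e47 = 6.16e40 m⁻³.

6.16e40 m⁻³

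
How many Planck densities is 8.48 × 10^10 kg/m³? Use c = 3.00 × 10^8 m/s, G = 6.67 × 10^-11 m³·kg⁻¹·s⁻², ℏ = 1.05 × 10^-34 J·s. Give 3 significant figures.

Planck density: ρ_P = c⁵/(ℏG²) = 5.20 × 10^96 kg/m³.
8.48 × 10^10 / 5.20 × 10^96 = 1.63 × 10^-86

1.63 × 10^-86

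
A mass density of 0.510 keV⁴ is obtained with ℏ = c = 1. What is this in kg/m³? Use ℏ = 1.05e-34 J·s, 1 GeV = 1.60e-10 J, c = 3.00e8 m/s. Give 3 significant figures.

Mass density is [E]/(c²[L]³) = [E]⁴/(ℏ³c⁵).
1 GeV⁴ → 1/(ℏ³c⁵) × (1 GeV in J)⁴ = 2.33e20 kg/m³.
Convert the energy scale: 0.510 keV⁴ = 5.10e-25 GeV⁴.
Result: 5.10e-25 × 2.33e20 = 1.19e-4 kg/m³.

1.19e-4 kg/m³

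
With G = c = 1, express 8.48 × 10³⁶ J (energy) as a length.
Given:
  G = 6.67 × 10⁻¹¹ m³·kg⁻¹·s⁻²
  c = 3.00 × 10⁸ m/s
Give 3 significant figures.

Energy → length via G/c⁴.
8.48 × 10³⁶ J × (G/c⁴) = 6.98 × 10⁻⁸ m

6.98 × 10⁻⁸ m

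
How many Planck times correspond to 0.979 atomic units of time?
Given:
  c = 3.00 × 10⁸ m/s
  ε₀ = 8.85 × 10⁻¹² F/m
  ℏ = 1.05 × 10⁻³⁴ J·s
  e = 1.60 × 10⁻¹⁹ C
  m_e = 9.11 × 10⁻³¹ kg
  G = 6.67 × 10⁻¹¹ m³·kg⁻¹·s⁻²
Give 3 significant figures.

atomic unit of time: τ_au = (4πε₀)²ℏ³/(m_e e⁴) = 2.40 × 10⁻¹⁷ s
Planck time: t_P = √(ℏG/c⁵) = 5.37 × 10⁻⁴⁴ s
0.979 × 2.40 × 10⁻¹⁷ / 5.37 × 10⁻⁴⁴ = 4.37 × 10²⁶

4.37 × 10²⁶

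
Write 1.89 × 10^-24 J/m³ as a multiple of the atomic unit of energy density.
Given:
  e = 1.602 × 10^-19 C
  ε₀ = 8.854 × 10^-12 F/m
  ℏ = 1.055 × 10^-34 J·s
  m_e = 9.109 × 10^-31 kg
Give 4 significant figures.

atomic unit of energy density: u_au = E_h/a₀³ = m_e⁴e¹⁰/((4πε₀)⁵ℏ⁸) = 2.929 × 10^13 J/m³.
1.89 × 10^-24 / 2.929 × 10^13 = 6.452 × 10^-38

6.452 × 10^-38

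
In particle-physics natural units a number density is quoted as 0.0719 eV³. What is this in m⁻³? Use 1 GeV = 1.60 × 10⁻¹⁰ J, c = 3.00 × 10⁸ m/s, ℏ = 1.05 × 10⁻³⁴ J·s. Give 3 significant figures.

Number density is [L]⁻³ = [E]³/(ℏc)³.
1 GeV³ → 1/(ℏc)³ × (1 GeV in J)³ = 1.31 × 10⁴⁷ m⁻³.
Convert the energy scale: 0.0719 eV³ = 7.19 × 10⁻²⁹ GeV³.
Result: 7.19 × 10⁻²⁹ × 1.31 × 10⁴⁷ = 9.42 × 10¹⁸ m⁻³.

9.42 × 10¹⁸ m⁻³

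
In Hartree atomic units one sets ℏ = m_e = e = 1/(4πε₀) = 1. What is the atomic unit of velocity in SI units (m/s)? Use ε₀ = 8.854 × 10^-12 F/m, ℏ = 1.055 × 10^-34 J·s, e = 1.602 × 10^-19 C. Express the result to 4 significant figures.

v_au = e²/(4πε₀ℏ)
  = 2.566 × 10^-38 / 1.174 × 10^-44
  = 2.186 × 10^6 m/s

2.186 × 10^6 m/s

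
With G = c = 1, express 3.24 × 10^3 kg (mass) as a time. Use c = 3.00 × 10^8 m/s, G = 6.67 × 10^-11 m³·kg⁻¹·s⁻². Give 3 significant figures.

8.00 × 10^-33 s

Mass → time via G/c³.
3.24 × 10^3 kg × (G/c³) = 8.00 × 10^-33 s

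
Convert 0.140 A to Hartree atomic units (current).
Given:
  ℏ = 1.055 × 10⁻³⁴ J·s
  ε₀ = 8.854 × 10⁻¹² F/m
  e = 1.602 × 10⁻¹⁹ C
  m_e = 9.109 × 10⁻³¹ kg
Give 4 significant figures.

21.17

atomic unit of electric current: I_au = e E_h/ℏ = m_e e⁵/((4πε₀)²ℏ³) = 6.612 × 10⁻³ A.
0.140 / 6.612 × 10⁻³ = 21.17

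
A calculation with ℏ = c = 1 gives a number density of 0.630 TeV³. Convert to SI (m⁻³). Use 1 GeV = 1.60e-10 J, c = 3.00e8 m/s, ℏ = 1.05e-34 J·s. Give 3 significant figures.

8.26e55 m⁻³

Number density is [L]⁻³ = [E]³/(ℏc)³.
1 GeV³ → 1/(ℏc)³ × (1 GeV in J)³ = 1.31e47 m⁻³.
Convert the energy scale: 0.630 TeV³ = 6.30e8 GeV³.
Result: 6.30e8 × 1.31e47 = 8.26e55 m⁻³.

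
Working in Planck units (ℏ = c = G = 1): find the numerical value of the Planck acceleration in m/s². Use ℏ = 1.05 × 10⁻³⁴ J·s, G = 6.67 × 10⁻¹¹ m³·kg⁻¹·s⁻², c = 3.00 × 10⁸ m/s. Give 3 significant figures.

5.59 × 10⁵¹ m/s²

Dimensional analysis gives a_P = √(c⁷/(ℏG)).
  = √(3.12 × 10¹⁰³)
  = 5.59 × 10⁵¹ m/s²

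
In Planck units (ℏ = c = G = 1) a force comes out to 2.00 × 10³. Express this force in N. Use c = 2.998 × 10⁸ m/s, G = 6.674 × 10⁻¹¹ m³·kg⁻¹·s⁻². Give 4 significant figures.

2.421 × 10⁴⁷ N

One Planck force: F_P = c⁴/G = 1.210 × 10⁴⁴ N.
2.00 × 10³ × 1.210 × 10⁴⁴ N = 2.421 × 10⁴⁷ N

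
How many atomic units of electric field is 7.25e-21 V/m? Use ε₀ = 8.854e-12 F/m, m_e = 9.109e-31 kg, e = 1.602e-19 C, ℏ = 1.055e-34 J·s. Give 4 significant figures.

atomic unit of electric field: E_au = E_h/(e a₀) = m_e²e⁵/((4πε₀)³ℏ⁴) = 5.131e11 V/m.
7.25e-21 / 5.131e11 = 1.413e-32

1.413e-32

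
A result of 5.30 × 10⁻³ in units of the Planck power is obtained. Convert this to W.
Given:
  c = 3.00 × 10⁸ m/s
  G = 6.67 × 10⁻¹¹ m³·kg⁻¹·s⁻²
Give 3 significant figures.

1.93 × 10⁵⁰ W

One Planck power: P_P = c⁵/G = 3.64 × 10⁵² W.
5.30 × 10⁻³ × 3.64 × 10⁵² W = 1.93 × 10⁵⁰ W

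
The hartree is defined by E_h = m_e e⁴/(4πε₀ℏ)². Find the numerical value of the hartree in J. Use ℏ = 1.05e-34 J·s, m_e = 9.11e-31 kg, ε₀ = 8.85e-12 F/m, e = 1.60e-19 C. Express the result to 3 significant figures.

4.38e-18 J

E_h = m_e e⁴/(4πε₀ℏ)²
  = 5.97e-106 / 1.36e-88
  = 4.38e-18 J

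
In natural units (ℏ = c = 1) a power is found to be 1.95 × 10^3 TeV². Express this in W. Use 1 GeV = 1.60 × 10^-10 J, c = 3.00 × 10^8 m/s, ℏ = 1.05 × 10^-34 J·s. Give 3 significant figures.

4.75 × 10^23 W

Power is [E]/[T] = [E]²/ℏ.
1 GeV² → 1/ℏ × (1 GeV in J)² = 2.44 × 10^14 W.
Convert the energy scale: 1.95 × 10^3 TeV² = 1.95 × 10^9 GeV².
Result: 1.95 × 10^9 × 2.44 × 10^14 = 4.75 × 10^23 W.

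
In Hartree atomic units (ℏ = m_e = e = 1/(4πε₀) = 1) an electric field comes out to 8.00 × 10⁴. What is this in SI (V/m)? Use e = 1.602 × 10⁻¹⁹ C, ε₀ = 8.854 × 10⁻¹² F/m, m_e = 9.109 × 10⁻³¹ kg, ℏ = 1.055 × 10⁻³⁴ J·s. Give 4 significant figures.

One atomic unit of electric field: E_au = E_h/(e a₀) = m_e²e⁵/((4πε₀)³ℏ⁴) = 5.131 × 10¹¹ V/m.
8.00 × 10⁴ × 5.131 × 10¹¹ V/m = 4.105 × 10¹⁶ V/m

4.105 × 10¹⁶ V/m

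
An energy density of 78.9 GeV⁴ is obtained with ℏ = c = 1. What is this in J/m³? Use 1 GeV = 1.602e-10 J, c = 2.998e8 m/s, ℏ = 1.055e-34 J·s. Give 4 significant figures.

1.642e39 J/m³

[E]/[L]³ = [E]⁴/(ℏc)³; restore (ℏc)⁻³.
1 GeV⁴ → 1/(ℏc)³ × (1 GeV in J)⁴ = 2.082e37 J/m³.
Result: 78.9 × 2.082e37 = 1.642e39 J/m³.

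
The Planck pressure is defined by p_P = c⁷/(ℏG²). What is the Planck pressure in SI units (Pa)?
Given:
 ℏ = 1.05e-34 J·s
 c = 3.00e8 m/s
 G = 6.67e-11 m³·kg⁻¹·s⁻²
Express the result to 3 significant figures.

4.68e113 Pa

p_P = c⁷/(ℏG²)
  = 2.19e59 / 4.67e-55
  = 4.68e113 Pa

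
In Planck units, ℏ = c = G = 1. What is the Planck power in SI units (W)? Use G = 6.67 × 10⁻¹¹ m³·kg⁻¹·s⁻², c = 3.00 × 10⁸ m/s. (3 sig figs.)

3.64 × 10⁵² W

Dimensional analysis gives P_P = c⁵/G.
  = 2.43 × 10⁴² / 6.67 × 10⁻¹¹
  = 3.64 × 10⁵² W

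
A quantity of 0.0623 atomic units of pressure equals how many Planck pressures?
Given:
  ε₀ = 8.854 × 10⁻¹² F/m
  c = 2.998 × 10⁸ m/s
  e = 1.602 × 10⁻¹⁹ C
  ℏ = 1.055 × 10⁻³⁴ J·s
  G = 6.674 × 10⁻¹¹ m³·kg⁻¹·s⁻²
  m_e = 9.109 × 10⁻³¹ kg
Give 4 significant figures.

3.939 × 10⁻¹⁰²

atomic unit of pressure: P_au = E_h/a₀³ = m_e⁴e¹⁰/((4πε₀)⁵ℏ⁸) = 2.929 × 10¹³ Pa
Planck pressure: p_P = c⁷/(ℏG²) = 4.632 × 10¹¹³ Pa
0.0623 × 2.929 × 10¹³ / 4.632 × 10¹¹³ = 3.939 × 10⁻¹⁰²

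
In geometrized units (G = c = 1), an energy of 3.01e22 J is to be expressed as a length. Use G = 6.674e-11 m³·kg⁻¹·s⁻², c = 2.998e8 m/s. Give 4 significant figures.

Energy → length via G/c⁴.
3.01e22 J × (G/c⁴) = 2.487e-22 m

2.487e-22 m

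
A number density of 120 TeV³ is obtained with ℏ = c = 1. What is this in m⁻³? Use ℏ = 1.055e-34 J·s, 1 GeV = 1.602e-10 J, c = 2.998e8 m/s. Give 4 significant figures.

Number density is [L]⁻³ = [E]³/(ℏc)³.
1 GeV³ → 1/(ℏc)³ × (1 GeV in J)³ = 1.299e47 m⁻³.
Convert the energy scale: 120 TeV³ = 1.20e11 GeV³.
Result: 1.20e11 × 1.299e47 = 1.559e58 m⁻³.

1.559e58 m⁻³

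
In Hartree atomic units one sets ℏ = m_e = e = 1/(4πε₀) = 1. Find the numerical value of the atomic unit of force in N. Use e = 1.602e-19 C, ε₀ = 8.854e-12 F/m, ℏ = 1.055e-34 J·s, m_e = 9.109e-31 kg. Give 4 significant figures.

8.220e-8 N

F_au = E_h/a₀ = m_e²e⁶/((4πε₀)³ℏ⁴)
E_h = 4.354e-18 J
a₀ = 5.297e-11 m
E_h/a₀ = 8.220e-8 N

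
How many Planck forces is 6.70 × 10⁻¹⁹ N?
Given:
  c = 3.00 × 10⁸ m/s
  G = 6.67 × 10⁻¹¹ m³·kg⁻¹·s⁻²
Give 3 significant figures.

Planck force: F_P = c⁴/G = 1.21 × 10⁴⁴ N.
6.70 × 10⁻¹⁹ / 1.21 × 10⁴⁴ = 5.52 × 10⁻⁶³

5.52 × 10⁻⁶³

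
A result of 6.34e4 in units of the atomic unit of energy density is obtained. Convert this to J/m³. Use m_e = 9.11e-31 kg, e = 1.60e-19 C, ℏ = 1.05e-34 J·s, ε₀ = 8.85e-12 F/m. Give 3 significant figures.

One atomic unit of energy density: u_au = E_h/a₀³ = m_e⁴e¹⁰/((4πε₀)⁵ℏ⁸) = 3.01e13 J/m³.
6.34e4 × 3.01e13 J/m³ = 1.91e18 J/m³

1.91e18 J/m³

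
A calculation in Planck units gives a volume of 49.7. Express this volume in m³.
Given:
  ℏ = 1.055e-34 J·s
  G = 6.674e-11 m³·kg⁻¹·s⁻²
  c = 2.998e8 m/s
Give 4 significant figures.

2.099e-103 m³

One Planck volume: V_P = (ℏG/c³)^(3/2) = 4.224e-105 m³.
49.7 × 4.224e-105 m³ = 2.099e-103 m³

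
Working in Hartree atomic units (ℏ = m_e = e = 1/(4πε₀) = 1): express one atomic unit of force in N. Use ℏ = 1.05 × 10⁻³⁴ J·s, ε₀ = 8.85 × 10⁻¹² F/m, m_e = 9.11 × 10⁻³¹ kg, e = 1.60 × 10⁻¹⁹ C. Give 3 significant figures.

The unique combination of the constants set to 1 with dimensions of force is F_au = E_h/a₀ = m_e²e⁶/((4πε₀)³ℏ⁴).
E_h = 4.38 × 10⁻¹⁸ J
a₀ = 5.26 × 10⁻¹¹ m
E_h/a₀ = 8.33 × 10⁻⁸ N

8.33 × 10⁻⁸ N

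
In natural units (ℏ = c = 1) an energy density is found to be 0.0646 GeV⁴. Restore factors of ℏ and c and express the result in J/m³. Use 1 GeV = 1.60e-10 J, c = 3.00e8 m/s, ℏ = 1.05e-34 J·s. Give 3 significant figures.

1.35e36 J/m³

[E]/[L]³ = [E]⁴/(ℏc)³; restore (ℏc)⁻³.
1 GeV⁴ → 1/(ℏc)³ × (1 GeV in J)⁴ = 2.10e37 J/m³.
Result: 0.0646 × 2.10e37 = 1.35e36 J/m³.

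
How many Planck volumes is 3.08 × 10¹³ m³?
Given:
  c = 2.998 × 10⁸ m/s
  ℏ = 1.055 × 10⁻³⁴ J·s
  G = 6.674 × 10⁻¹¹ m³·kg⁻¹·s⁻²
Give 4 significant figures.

7.292 × 10¹¹⁷

Planck volume: V_P = (ℏG/c³)^(3/2) = 4.224 × 10⁻¹⁰⁵ m³.
3.08 × 10¹³ / 4.224 × 10⁻¹⁰⁵ = 7.292 × 10¹¹⁷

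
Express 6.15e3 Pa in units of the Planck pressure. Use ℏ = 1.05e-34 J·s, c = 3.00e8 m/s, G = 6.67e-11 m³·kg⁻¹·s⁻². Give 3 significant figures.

1.31e-110

Planck pressure: p_P = c⁷/(ℏG²) = 4.68e113 Pa.
6.15e3 / 4.68e113 = 1.31e-110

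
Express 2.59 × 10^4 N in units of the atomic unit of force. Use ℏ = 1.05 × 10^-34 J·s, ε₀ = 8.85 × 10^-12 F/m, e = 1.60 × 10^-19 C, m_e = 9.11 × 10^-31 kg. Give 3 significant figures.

atomic unit of force: F_au = E_h/a₀ = m_e²e⁶/((4πε₀)³ℏ⁴) = 8.33 × 10^-8 N.
2.59 × 10^4 / 8.33 × 10^-8 = 3.11 × 10^11

3.11 × 10^11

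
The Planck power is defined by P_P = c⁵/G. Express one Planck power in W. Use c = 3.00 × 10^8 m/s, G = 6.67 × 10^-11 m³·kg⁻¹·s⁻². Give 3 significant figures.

3.64 × 10^52 W

P_P = c⁵/G
  = 2.43 × 10^42 / 6.67 × 10^-11
  = 3.64 × 10^52 W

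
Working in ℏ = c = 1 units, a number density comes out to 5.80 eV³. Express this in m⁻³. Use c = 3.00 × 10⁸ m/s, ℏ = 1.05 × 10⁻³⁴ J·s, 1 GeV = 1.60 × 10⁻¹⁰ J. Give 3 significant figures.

Number density is [L]⁻³ = [E]³/(ℏc)³.
1 GeV³ → 1/(ℏc)³ × (1 GeV in J)³ = 1.31 × 10⁴⁷ m⁻³.
Convert the energy scale: 5.80 eV³ = 5.80 × 10⁻²⁷ GeV³.
Result: 5.80 × 10⁻²⁷ × 1.31 × 10⁴⁷ = 7.60 × 10²⁰ m⁻³.

7.60 × 10²⁰ m⁻³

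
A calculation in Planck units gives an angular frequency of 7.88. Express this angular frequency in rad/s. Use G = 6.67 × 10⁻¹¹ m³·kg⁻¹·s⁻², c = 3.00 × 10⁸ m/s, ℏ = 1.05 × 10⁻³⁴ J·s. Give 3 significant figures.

One Planck angular frequency: ω_P = √(c⁵/(ℏG)) = 1.86 × 10⁴³ rad/s.
7.88 × 1.86 × 10⁴³ rad/s = 1.47 × 10⁴⁴ rad/s

1.47 × 10⁴⁴ rad/s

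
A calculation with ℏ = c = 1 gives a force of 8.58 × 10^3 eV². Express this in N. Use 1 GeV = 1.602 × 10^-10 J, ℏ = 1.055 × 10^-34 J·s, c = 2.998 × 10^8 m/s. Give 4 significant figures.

Force is [E]/[L] = [E]²/(ℏc); restore (ℏc)⁻¹.
1 GeV² → 1/(ℏc) × (1 GeV in J)² = 8.114 × 10^5 N.
Convert the energy scale: 8.58 × 10^3 eV² = 8.58 × 10^-15 GeV².
Result: 8.58 × 10^-15 × 8.114 × 10^5 = 6.962 × 10^-9 N.

6.962 × 10^-9 N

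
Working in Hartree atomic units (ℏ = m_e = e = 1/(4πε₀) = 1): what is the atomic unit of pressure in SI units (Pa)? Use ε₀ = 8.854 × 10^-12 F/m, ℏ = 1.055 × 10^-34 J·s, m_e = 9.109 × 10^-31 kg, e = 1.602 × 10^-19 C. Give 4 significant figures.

From ℏ = m_e = e = 1/(4πε₀) = 1 the pressure scale is P_au = E_h/a₀³ = m_e⁴e¹⁰/((4πε₀)⁵ℏ⁸).
E_h = 4.354 × 10^-18 J
a₀ = 5.297 × 10^-11 m
E_h/a₀³ = 2.929 × 10^13 Pa

2.929 × 10^13 Pa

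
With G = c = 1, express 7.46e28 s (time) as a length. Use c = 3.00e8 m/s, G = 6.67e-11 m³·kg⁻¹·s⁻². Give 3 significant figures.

2.24e37 m

Time → length via c.
7.46e28 s × (c) = 2.24e37 m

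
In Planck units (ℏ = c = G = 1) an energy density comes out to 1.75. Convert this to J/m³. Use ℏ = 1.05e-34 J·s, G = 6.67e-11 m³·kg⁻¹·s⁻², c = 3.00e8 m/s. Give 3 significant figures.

One Planck energy density: u_P = c⁷/(ℏG²) = 4.68e113 J/m³.
1.75 × 4.68e113 J/m³ = 8.19e113 J/m³

8.19e113 J/m³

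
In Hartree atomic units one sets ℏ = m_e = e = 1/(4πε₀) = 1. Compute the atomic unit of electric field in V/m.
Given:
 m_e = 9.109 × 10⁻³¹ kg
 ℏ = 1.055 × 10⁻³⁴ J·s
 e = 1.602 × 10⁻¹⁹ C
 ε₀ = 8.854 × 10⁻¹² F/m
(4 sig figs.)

E_au = E_h/(e a₀) = m_e²e⁵/((4πε₀)³ℏ⁴)
E_h = 4.354 × 10⁻¹⁸ J
a₀ = 5.297 × 10⁻¹¹ m
E_h/(e·a₀) = 5.131 × 10¹¹ V/m

5.131 × 10¹¹ V/m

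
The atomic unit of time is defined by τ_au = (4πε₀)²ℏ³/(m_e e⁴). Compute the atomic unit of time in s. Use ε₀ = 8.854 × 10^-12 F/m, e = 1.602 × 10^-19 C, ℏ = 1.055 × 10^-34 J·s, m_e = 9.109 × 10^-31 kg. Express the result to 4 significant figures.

2.423 × 10^-17 s

τ_au = (4πε₀)²ℏ³/(m_e e⁴)
E_h = 4.354 × 10^-18 J
ℏ/E_h = 2.423 × 10^-17 s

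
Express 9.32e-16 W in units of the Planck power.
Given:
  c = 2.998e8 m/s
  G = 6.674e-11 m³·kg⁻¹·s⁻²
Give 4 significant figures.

Planck power: P_P = c⁵/G = 3.629e52 W.
9.32e-16 / 3.629e52 = 2.568e-68

2.568e-68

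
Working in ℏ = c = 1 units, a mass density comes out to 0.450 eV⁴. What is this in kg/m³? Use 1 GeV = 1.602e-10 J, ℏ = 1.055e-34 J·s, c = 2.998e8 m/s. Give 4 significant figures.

Mass density is [E]/(c²[L]³) = [E]⁴/(ℏ³c⁵).
1 GeV⁴ → 1/(ℏ³c⁵) × (1 GeV in J)⁴ = 2.316e20 kg/m³.
Convert the energy scale: 0.450 eV⁴ = 4.50e-37 GeV⁴.
Result: 4.50e-37 × 2.316e20 = 1.042e-16 kg/m³.

1.042e-16 kg/m³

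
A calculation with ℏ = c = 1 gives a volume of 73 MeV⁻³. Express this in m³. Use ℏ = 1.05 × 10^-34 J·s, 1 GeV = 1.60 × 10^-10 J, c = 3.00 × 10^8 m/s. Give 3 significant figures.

Volume is [L]³ = [E]⁻³·(ℏc)³.
1 GeV⁻³ → (ℏc)³ × (1 GeV in J)⁻³ = 7.63 × 10^-48 m³.
Convert the energy scale: 73 MeV⁻³ = 7.30 × 10^10 GeV⁻³.
Result: 7.30 × 10^10 × 7.63 × 10^-48 = 5.57 × 10^-37 m³.

5.57 × 10^-37 m³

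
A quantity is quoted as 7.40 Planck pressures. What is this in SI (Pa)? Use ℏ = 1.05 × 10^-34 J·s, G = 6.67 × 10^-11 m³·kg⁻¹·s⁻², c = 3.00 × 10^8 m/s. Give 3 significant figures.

3.46 × 10^114 Pa

One Planck pressure: p_P = c⁷/(ℏG²) = 4.68 × 10^113 Pa.
7.40 × 4.68 × 10^113 Pa = 3.46 × 10^114 Pa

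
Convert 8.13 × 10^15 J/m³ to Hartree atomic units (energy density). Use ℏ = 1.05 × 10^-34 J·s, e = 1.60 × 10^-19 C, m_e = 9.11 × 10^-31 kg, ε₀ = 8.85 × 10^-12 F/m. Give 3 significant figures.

270

atomic unit of energy density: u_au = E_h/a₀³ = m_e⁴e¹⁰/((4πε₀)⁵ℏ⁸) = 3.01 × 10^13 J/m³.
8.13 × 10^15 / 3.01 × 10^13 = 270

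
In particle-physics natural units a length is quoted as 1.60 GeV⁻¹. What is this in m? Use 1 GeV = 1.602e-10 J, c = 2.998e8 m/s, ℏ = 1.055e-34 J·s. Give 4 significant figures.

3.159e-16 m

A length is [E]⁻¹ in ℏ=c=1; restore one factor of ℏc.
1 GeV⁻¹ → ℏc × (1 GeV in J)⁻¹ = 1.974e-16 m.
Result: 1.60 × 1.974e-16 = 3.159e-16 m.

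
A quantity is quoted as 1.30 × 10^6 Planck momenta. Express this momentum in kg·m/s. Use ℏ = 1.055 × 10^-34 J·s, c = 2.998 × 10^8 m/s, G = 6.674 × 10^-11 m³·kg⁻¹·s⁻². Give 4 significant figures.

One Planck momentum: p_P = √(ℏc³/G) = 6.527 kg·m/s.
1.30 × 10^6 × 6.527 kg·m/s = 8.484 × 10^6 kg·m/s

8.484 × 10^6 kg·m/s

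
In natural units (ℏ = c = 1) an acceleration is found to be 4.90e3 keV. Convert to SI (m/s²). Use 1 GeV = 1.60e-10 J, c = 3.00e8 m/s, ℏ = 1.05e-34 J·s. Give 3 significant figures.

2.24e30 m/s²

Acceleration is [L]/[T]² = c·[E]/ℏ.
1 GeV → c/ℏ × (1 GeV in J) = 4.57e32 m/s².
Convert the energy scale: 4.90e3 keV = 4.90e-3 GeV.
Result: 4.90e-3 × 4.57e32 = 2.24e30 m/s².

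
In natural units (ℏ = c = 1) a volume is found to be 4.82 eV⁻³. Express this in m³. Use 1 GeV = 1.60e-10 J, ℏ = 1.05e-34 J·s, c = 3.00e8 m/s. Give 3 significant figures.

Volume is [L]³ = [E]⁻³·(ℏc)³.
1 GeV⁻³ → (ℏc)³ × (1 GeV in J)⁻³ = 7.63e-48 m³.
Convert the energy scale: 4.82 eV⁻³ = 4.82e27 GeV⁻³.
Result: 4.82e27 × 7.63e-48 = 3.68e-20 m³.

3.68e-20 m³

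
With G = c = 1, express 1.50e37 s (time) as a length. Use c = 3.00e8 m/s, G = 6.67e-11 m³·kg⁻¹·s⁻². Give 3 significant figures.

Time → length via c.
1.50e37 s × (c) = 4.50e45 m

4.50e45 m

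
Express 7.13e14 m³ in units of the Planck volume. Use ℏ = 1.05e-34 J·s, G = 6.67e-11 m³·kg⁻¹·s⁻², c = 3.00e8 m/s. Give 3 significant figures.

1.71e119

Planck volume: V_P = (ℏG/c³)^(3/2) = 4.18e-105 m³.
7.13e14 / 4.18e-105 = 1.71e119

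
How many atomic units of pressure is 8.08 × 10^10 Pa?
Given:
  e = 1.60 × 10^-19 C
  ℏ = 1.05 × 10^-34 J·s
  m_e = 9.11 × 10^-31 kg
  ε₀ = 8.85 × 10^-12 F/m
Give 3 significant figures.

atomic unit of pressure: P_au = E_h/a₀³ = m_e⁴e¹⁰/((4πε₀)⁵ℏ⁸) = 3.01 × 10^13 Pa.
8.08 × 10^10 / 3.01 × 10^13 = 2.68 × 10^-3

2.68 × 10^-3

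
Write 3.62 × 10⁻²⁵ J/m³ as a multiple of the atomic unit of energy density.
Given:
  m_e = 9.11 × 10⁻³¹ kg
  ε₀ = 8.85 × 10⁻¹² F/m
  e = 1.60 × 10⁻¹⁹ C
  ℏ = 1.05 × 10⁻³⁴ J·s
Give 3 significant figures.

atomic unit of energy density: u_au = E_h/a₀³ = m_e⁴e¹⁰/((4πε₀)⁵ℏ⁸) = 3.01 × 10¹³ J/m³.
3.62 × 10⁻²⁵ / 3.01 × 10¹³ = 1.20 × 10⁻³⁸

1.20 × 10⁻³⁸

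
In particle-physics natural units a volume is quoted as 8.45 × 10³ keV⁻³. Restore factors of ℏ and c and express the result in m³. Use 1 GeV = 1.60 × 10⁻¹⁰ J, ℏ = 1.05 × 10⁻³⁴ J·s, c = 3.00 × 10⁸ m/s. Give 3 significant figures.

Volume is [L]³ = [E]⁻³·(ℏc)³.
1 GeV⁻³ → (ℏc)³ × (1 GeV in J)⁻³ = 7.63 × 10⁻⁴⁸ m³.
Convert the energy scale: 8.45 × 10³ keV⁻³ = 8.45 × 10²¹ GeV⁻³.
Result: 8.45 × 10²¹ × 7.63 × 10⁻⁴⁸ = 6.45 × 10⁻²⁶ m³.

6.45 × 10⁻²⁶ m³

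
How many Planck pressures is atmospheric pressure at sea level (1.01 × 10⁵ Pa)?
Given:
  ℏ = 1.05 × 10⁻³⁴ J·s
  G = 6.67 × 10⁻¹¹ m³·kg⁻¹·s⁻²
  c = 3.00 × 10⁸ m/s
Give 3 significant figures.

2.16 × 10⁻¹⁰⁹

Planck pressure: p_P = c⁷/(ℏG²) = 4.68 × 10¹¹³ Pa.
1.01 × 10⁵ / 4.68 × 10¹¹³ = 2.16 × 10⁻¹⁰⁹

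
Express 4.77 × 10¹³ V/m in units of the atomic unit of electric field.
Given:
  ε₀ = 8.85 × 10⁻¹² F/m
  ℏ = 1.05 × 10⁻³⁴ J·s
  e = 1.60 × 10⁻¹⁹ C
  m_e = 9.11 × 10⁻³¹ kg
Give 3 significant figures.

atomic unit of electric field: E_au = E_h/(e a₀) = m_e²e⁵/((4πε₀)³ℏ⁴) = 5.20 × 10¹¹ V/m.
4.77 × 10¹³ / 5.20 × 10¹¹ = 91.6

91.6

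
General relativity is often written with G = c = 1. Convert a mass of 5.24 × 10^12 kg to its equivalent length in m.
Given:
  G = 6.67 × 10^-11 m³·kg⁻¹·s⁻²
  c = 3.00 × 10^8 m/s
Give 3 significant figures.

3.88 × 10^-15 m

In G = c = 1 units mass has dimensions of length; the conversion factor is G/c².
5.24 × 10^12 kg × (G/c²) = 3.88 × 10^-15 m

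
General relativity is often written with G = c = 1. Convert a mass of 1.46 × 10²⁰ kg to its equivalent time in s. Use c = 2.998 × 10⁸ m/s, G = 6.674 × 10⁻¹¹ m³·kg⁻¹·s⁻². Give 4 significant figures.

Mass → time via G/c³.
1.46 × 10²⁰ kg × (G/c³) = 3.616 × 10⁻¹⁶ s

3.616 × 10⁻¹⁶ s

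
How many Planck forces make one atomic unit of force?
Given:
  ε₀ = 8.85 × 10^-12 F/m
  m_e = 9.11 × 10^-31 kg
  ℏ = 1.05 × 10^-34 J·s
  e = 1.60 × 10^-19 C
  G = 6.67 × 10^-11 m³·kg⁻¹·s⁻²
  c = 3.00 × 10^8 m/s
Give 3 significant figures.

6.86 × 10^-52

atomic unit of force: F_au = E_h/a₀ = m_e²e⁶/((4πε₀)³ℏ⁴) = 8.33 × 10^-8 N
Planck force: F_P = c⁴/G = 1.21 × 10^44 N
ratio = 8.33 × 10^-8 / 1.21 × 10^44 = 6.86 × 10^-52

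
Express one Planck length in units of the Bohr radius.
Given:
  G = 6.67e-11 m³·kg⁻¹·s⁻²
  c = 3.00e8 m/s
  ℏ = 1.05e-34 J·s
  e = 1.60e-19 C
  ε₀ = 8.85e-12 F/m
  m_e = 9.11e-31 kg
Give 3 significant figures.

Planck length: ℓ_P = √(ℏG/c³) = 1.61e-35 m
Bohr radius: a₀ = 4πε₀ℏ²/(m_e e²) = 5.26e-11 m
ratio = 1.61e-35 / 5.26e-11 = 3.06e-25

3.06e-25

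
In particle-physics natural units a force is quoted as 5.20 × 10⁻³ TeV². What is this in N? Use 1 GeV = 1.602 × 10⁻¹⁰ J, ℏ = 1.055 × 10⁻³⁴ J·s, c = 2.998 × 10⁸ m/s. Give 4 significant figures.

Force is [E]/[L] = [E]²/(ℏc); restore (ℏc)⁻¹.
1 GeV² → 1/(ℏc) × (1 GeV in J)² = 8.114 × 10⁵ N.
Convert the energy scale: 5.20 × 10⁻³ TeV² = 5.20 × 10³ GeV².
Result: 5.20 × 10³ × 8.114 × 10⁵ = 4.219 × 10⁹ N.

4.219 × 10⁹ N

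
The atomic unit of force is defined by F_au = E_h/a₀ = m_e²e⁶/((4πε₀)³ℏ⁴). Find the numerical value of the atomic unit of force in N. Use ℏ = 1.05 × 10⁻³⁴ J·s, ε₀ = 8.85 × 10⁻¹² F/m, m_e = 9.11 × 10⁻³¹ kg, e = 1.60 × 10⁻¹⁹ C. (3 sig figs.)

F_au = E_h/a₀ = m_e²e⁶/((4πε₀)³ℏ⁴)
E_h = 4.38 × 10⁻¹⁸ J
a₀ = 5.26 × 10⁻¹¹ m
E_h/a₀ = 8.33 × 10⁻⁸ N

8.33 × 10⁻⁸ N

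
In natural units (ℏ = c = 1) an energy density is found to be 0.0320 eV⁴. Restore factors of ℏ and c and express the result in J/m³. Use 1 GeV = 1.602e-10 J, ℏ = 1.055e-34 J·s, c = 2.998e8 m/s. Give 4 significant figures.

[E]/[L]³ = [E]⁴/(ℏc)³; restore (ℏc)⁻³.
1 GeV⁴ → 1/(ℏc)³ × (1 GeV in J)⁴ = 2.082e37 J/m³.
Convert the energy scale: 0.0320 eV⁴ = 3.20e-38 GeV⁴.
Result: 3.20e-38 × 2.082e37 = 0.6661 J/m³.

0.6661 J/m³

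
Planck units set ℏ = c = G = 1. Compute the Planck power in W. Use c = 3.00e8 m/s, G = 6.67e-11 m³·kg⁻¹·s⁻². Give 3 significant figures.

3.64e52 W

The unique combination of the constants set to 1 with dimensions of power is P_P = c⁵/G.
  = 2.43e42 / 6.67e-11
  = 3.64e52 W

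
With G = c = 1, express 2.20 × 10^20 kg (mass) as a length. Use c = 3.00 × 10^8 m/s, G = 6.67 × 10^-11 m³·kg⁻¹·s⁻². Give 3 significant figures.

1.63 × 10^-7 m

In G = c = 1 units mass has dimensions of length; the conversion factor is G/c².
2.20 × 10^20 kg × (G/c²) = 1.63 × 10^-7 m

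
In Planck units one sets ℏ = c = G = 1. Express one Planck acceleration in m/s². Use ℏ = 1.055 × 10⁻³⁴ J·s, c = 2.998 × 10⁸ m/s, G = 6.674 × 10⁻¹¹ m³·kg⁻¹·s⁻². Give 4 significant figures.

a_P = √(c⁷/(ℏG))
  = √(3.092 × 10¹⁰³)
  = 5.560 × 10⁵¹ m/s²

5.560 × 10⁵¹ m/s²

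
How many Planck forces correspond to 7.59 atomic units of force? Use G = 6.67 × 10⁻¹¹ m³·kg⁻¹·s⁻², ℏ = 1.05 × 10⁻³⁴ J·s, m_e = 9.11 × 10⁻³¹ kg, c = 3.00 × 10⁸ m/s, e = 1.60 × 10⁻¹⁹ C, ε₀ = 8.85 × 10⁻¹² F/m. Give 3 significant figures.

atomic unit of force: F_au = E_h/a₀ = m_e²e⁶/((4πε₀)³ℏ⁴) = 8.33 × 10⁻⁸ N
Planck force: F_P = c⁴/G = 1.21 × 10⁴⁴ N
7.59 × 8.33 × 10⁻⁸ / 1.21 × 10⁴⁴ = 5.21 × 10⁻⁵¹

5.21 × 10⁻⁵¹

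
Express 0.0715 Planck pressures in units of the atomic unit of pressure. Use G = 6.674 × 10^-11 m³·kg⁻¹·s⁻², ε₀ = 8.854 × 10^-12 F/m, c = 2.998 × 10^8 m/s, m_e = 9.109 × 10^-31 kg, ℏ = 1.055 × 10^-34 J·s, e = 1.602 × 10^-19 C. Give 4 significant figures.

1.131 × 10^99

Planck pressure: p_P = c⁷/(ℏG²) = 4.632 × 10^113 Pa
atomic unit of pressure: P_au = E_h/a₀³ = m_e⁴e¹⁰/((4πε₀)⁵ℏ⁸) = 2.929 × 10^13 Pa
0.0715 × 4.632 × 10^113 / 2.929 × 10^13 = 1.131 × 10^99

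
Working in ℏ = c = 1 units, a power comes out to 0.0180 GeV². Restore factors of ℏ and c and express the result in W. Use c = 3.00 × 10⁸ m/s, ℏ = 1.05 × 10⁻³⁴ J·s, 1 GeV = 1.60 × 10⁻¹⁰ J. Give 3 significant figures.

Power is [E]/[T] = [E]²/ℏ.
1 GeV² → 1/ℏ × (1 GeV in J)² = 2.44 × 10¹⁴ W.
Result: 0.0180 × 2.44 × 10¹⁴ = 4.39 × 10¹² W.

4.39 × 10¹² W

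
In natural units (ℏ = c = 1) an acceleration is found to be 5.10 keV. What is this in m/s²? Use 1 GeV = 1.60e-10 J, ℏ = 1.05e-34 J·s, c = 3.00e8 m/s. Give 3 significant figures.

Acceleration is [L]/[T]² = c·[E]/ℏ.
1 GeV → c/ℏ × (1 GeV in J) = 4.57e32 m/s².
Convert the energy scale: 5.10 keV = 5.10e-6 GeV.
Result: 5.10e-6 × 4.57e32 = 2.33e27 m/s².

2.33e27 m/s²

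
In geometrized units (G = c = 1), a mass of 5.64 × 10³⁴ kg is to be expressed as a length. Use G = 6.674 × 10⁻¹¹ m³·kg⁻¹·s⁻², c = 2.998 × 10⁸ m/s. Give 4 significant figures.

In G = c = 1 units mass has dimensions of length; the conversion factor is G/c².
5.64 × 10³⁴ kg × (G/c²) = 4.188 × 10⁷ m

4.188 × 10⁷ m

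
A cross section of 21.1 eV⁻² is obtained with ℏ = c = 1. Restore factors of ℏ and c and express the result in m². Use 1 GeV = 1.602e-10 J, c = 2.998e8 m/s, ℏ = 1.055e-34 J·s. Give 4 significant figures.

Area is [L]² = [E]⁻²·(ℏc)²; restore (ℏc)².
1 GeV⁻² → (ℏc)² × (1 GeV in J)⁻² = 3.898e-32 m².
Convert the energy scale: 21.1 eV⁻² = 2.11e19 GeV⁻².
Result: 2.11e19 × 3.898e-32 = 8.225e-13 m².

8.225e-13 m²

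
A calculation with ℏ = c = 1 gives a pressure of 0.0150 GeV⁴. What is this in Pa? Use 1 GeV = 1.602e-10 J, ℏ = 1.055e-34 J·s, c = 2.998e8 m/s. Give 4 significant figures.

Pressure is [E]/[L]³ = [E]⁴/(ℏc)³.
1 GeV⁴ → 1/(ℏc)³ × (1 GeV in J)⁴ = 2.082e37 Pa.
Result: 0.0150 × 2.082e37 = 3.122e35 Pa.

3.122e35 Pa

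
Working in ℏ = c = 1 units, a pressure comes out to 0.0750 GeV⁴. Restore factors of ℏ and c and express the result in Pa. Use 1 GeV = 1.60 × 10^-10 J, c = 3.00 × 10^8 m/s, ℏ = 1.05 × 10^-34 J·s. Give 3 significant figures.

Pressure is [E]/[L]³ = [E]⁴/(ℏc)³.
1 GeV⁴ → 1/(ℏc)³ × (1 GeV in J)⁴ = 2.10 × 10^37 Pa.
Result: 0.0750 × 2.10 × 10^37 = 1.57 × 10^36 Pa.

1.57 × 10^36 Pa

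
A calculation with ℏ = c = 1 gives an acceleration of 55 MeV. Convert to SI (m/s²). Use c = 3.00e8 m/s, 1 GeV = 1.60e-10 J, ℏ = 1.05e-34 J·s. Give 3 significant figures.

Acceleration is [L]/[T]² = c·[E]/ℏ.
1 GeV → c/ℏ × (1 GeV in J) = 4.57e32 m/s².
Convert the energy scale: 55 MeV = 0.0550 GeV.
Result: 0.0550 × 4.57e32 = 2.51e31 m/s².

2.51e31 m/s²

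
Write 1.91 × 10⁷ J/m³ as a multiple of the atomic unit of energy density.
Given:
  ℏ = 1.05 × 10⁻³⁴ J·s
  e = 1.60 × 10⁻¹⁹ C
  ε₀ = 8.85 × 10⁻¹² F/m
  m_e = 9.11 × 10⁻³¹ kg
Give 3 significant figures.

6.34 × 10⁻⁷

atomic unit of energy density: u_au = E_h/a₀³ = m_e⁴e¹⁰/((4πε₀)⁵ℏ⁸) = 3.01 × 10¹³ J/m³.
1.91 × 10⁷ / 3.01 × 10¹³ = 6.34 × 10⁻⁷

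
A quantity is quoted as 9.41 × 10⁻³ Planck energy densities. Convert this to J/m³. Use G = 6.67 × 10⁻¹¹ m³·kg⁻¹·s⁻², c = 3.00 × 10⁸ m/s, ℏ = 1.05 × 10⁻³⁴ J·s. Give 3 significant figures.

4.41 × 10¹¹¹ J/m³

One Planck energy density: u_P = c⁷/(ℏG²) = 4.68 × 10¹¹³ J/m³.
9.41 × 10⁻³ × 4.68 × 10¹¹³ J/m³ = 4.41 × 10¹¹¹ J/m³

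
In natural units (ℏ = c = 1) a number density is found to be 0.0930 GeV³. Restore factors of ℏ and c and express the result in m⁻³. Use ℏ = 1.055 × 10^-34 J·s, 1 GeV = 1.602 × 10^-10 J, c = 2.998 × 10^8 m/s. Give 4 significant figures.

Number density is [L]⁻³ = [E]³/(ℏc)³.
1 GeV³ → 1/(ℏc)³ × (1 GeV in J)³ = 1.299 × 10^47 m⁻³.
Result: 0.0930 × 1.299 × 10^47 = 1.208 × 10^46 m⁻³.

1.208 × 10^46 m⁻³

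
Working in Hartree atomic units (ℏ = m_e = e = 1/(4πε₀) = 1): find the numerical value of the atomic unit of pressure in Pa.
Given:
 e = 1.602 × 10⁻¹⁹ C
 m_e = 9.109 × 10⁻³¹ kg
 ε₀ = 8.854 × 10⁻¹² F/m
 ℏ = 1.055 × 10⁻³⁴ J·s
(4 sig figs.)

The unique combination of the constants set to 1 with dimensions of pressure is P_au = E_h/a₀³ = m_e⁴e¹⁰/((4πε₀)⁵ℏ⁸).
E_h = 4.354 × 10⁻¹⁸ J
a₀ = 5.297 × 10⁻¹¹ m
E_h/a₀³ = 2.929 × 10¹³ Pa

2.929 × 10¹³ Pa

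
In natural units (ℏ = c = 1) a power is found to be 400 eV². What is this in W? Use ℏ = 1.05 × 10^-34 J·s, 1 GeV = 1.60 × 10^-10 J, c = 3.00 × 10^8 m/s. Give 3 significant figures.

0.0975 W

Power is [E]/[T] = [E]²/ℏ.
1 GeV² → 1/ℏ × (1 GeV in J)² = 2.44 × 10^14 W.
Convert the energy scale: 400 eV² = 4.00 × 10^-16 GeV².
Result: 4.00 × 10^-16 × 2.44 × 10^14 = 0.0975 W.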